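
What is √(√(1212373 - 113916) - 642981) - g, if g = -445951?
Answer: 445951 + √(-642981 + √1098457) ≈ 4.4595e+5 + 801.21*I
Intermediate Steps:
√(√(1212373 - 113916) - 642981) - g = √(√(1212373 - 113916) - 642981) - 1*(-445951) = √(√1098457 - 642981) + 445951 = √(-642981 + √1098457) + 445951 = 445951 + √(-642981 + √1098457)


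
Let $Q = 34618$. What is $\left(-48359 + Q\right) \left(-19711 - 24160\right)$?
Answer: $602831411$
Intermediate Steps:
$\left(-48359 + Q\right) \left(-19711 - 24160\right) = \left(-48359 + 34618\right) \left(-19711 - 24160\right) = \left(-13741\right) \left(-43871\right) = 602831411$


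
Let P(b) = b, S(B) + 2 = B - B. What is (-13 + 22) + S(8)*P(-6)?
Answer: 21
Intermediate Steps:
S(B) = -2 (S(B) = -2 + (B - B) = -2 + 0 = -2)
(-13 + 22) + S(8)*P(-6) = (-13 + 22) - 2*(-6) = 9 + 12 = 21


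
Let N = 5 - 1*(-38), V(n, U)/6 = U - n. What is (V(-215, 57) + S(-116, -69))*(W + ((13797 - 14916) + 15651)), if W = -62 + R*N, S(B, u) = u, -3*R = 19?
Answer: 22190953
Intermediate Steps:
R = -19/3 (R = -1/3*19 = -19/3 ≈ -6.3333)
V(n, U) = -6*n + 6*U (V(n, U) = 6*(U - n) = -6*n + 6*U)
N = 43 (N = 5 + 38 = 43)
W = -1003/3 (W = -62 - 19/3*43 = -62 - 817/3 = -1003/3 ≈ -334.33)
(V(-215, 57) + S(-116, -69))*(W + ((13797 - 14916) + 15651)) = ((-6*(-215) + 6*57) - 69)*(-1003/3 + ((13797 - 14916) + 15651)) = ((1290 + 342) - 69)*(-1003/3 + (-1119 + 15651)) = (1632 - 69)*(-1003/3 + 14532) = 1563*(42593/3) = 22190953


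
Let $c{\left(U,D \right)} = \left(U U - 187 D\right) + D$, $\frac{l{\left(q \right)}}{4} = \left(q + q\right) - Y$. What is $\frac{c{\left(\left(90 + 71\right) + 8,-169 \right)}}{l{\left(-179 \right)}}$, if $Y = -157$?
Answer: $- \frac{59995}{804} \approx -74.621$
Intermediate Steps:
$l{\left(q \right)} = 628 + 8 q$ ($l{\left(q \right)} = 4 \left(\left(q + q\right) - -157\right) = 4 \left(2 q + 157\right) = 4 \left(157 + 2 q\right) = 628 + 8 q$)
$c{\left(U,D \right)} = U^{2} - 186 D$ ($c{\left(U,D \right)} = \left(U^{2} - 187 D\right) + D = U^{2} - 186 D$)
$\frac{c{\left(\left(90 + 71\right) + 8,-169 \right)}}{l{\left(-179 \right)}} = \frac{\left(\left(90 + 71\right) + 8\right)^{2} - -31434}{628 + 8 \left(-179\right)} = \frac{\left(161 + 8\right)^{2} + 31434}{628 - 1432} = \frac{169^{2} + 31434}{-804} = \left(28561 + 31434\right) \left(- \frac{1}{804}\right) = 59995 \left(- \frac{1}{804}\right) = - \frac{59995}{804}$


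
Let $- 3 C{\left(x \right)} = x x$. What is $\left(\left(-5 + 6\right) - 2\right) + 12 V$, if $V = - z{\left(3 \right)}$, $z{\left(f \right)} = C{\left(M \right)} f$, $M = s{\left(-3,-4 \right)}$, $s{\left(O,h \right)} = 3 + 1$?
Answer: $191$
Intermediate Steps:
$s{\left(O,h \right)} = 4$
$M = 4$
$C{\left(x \right)} = - \frac{x^{2}}{3}$ ($C{\left(x \right)} = - \frac{x x}{3} = - \frac{x^{2}}{3}$)
$z{\left(f \right)} = - \frac{16 f}{3}$ ($z{\left(f \right)} = - \frac{4^{2}}{3} f = \left(- \frac{1}{3}\right) 16 f = - \frac{16 f}{3}$)
$V = 16$ ($V = - \frac{\left(-16\right) 3}{3} = \left(-1\right) \left(-16\right) = 16$)
$\left(\left(-5 + 6\right) - 2\right) + 12 V = \left(\left(-5 + 6\right) - 2\right) + 12 \cdot 16 = \left(1 - 2\right) + 192 = -1 + 192 = 191$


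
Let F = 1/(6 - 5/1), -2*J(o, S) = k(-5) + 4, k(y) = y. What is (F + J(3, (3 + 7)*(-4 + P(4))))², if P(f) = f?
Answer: 9/4 ≈ 2.2500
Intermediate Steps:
J(o, S) = ½ (J(o, S) = -(-5 + 4)/2 = -½*(-1) = ½)
F = 1 (F = 1/(6 + 1*(-5)) = 1/(6 - 5) = 1/1 = 1)
(F + J(3, (3 + 7)*(-4 + P(4))))² = (1 + ½)² = (3/2)² = 9/4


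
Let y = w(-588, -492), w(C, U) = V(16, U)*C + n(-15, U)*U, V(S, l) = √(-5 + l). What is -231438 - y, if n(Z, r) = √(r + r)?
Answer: -231438 + 588*I*√497 + 984*I*√246 ≈ -2.3144e+5 + 28542.0*I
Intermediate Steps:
n(Z, r) = √2*√r (n(Z, r) = √(2*r) = √2*√r)
w(C, U) = C*√(-5 + U) + √2*U^(3/2) (w(C, U) = √(-5 + U)*C + (√2*√U)*U = C*√(-5 + U) + √2*U^(3/2))
y = -984*I*√246 - 588*I*√497 (y = -588*√(-5 - 492) + √2*(-492)^(3/2) = -588*I*√497 + √2*(-984*I*√123) = -588*I*√497 - 984*I*√246 = -984*I*√246 - 588*I*√497 ≈ -28542.0*I)
-231438 - y = -231438 - I*(-984*√246 - 588*√497)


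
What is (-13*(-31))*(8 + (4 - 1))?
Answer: 4433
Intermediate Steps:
(-13*(-31))*(8 + (4 - 1)) = 403*(8 + 3) = 403*11 = 4433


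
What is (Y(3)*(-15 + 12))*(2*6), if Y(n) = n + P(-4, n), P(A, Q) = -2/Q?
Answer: -84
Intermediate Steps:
Y(n) = n - 2/n
(Y(3)*(-15 + 12))*(2*6) = ((3 - 2/3)*(-15 + 12))*(2*6) = ((3 - 2*1/3)*(-3))*12 = ((3 - 2/3)*(-3))*12 = ((7/3)*(-3))*12 = -7*12 = -84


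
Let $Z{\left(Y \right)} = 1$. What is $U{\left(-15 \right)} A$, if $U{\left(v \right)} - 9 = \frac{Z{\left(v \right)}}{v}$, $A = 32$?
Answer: $\frac{4288}{15} \approx 285.87$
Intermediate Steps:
$U{\left(v \right)} = 9 + \frac{1}{v}$ ($U{\left(v \right)} = 9 + 1 \frac{1}{v} = 9 + \frac{1}{v}$)
$U{\left(-15 \right)} A = \left(9 + \frac{1}{-15}\right) 32 = \left(9 - \frac{1}{15}\right) 32 = \frac{134}{15} \cdot 32 = \frac{4288}{15}$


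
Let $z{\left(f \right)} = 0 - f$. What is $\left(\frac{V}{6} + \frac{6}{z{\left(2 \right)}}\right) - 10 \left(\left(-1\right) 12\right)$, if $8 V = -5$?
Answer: $\frac{5611}{48} \approx 116.9$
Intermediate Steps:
$V = - \frac{5}{8}$ ($V = \frac{1}{8} \left(-5\right) = - \frac{5}{8} \approx -0.625$)
$z{\left(f \right)} = - f$
$\left(\frac{V}{6} + \frac{6}{z{\left(2 \right)}}\right) - 10 \left(\left(-1\right) 12\right) = \left(- \frac{5}{8 \cdot 6} + \frac{6}{\left(-1\right) 2}\right) - 10 \left(\left(-1\right) 12\right) = \left(\left(- \frac{5}{8}\right) \frac{1}{6} + \frac{6}{-2}\right) - -120 = \left(- \frac{5}{48} + 6 \left(- \frac{1}{2}\right)\right) + 120 = \left(- \frac{5}{48} - 3\right) + 120 = - \frac{149}{48} + 120 = \frac{5611}{48}$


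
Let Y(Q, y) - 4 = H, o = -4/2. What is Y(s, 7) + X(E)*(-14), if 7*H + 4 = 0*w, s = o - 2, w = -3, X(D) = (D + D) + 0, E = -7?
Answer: 1396/7 ≈ 199.43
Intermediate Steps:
X(D) = 2*D (X(D) = 2*D + 0 = 2*D)
o = -2 (o = -4*½ = -2)
s = -4 (s = -2 - 2 = -4)
H = -4/7 (H = -4/7 + (0*(-3))/7 = -4/7 + (⅐)*0 = -4/7 + 0 = -4/7 ≈ -0.57143)
Y(Q, y) = 24/7 (Y(Q, y) = 4 - 4/7 = 24/7)
Y(s, 7) + X(E)*(-14) = 24/7 + (2*(-7))*(-14) = 24/7 - 14*(-14) = 24/7 + 196 = 1396/7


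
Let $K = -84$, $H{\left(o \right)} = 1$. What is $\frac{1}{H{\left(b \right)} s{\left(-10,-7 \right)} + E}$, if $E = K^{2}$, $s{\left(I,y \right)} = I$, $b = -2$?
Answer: $\frac{1}{7046} \approx 0.00014192$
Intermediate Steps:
$E = 7056$ ($E = \left(-84\right)^{2} = 7056$)
$\frac{1}{H{\left(b \right)} s{\left(-10,-7 \right)} + E} = \frac{1}{1 \left(-10\right) + 7056} = \frac{1}{-10 + 7056} = \frac{1}{7046}$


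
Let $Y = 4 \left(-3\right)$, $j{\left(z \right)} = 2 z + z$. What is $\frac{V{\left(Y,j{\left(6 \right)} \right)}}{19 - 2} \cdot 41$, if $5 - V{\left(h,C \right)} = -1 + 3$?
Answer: $\frac{123}{17} \approx 7.2353$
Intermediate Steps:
$j{\left(z \right)} = 3 z$
$Y = -12$
$V{\left(h,C \right)} = 3$ ($V{\left(h,C \right)} = 5 - \left(-1 + 3\right) = 5 - 2 = 3$)
$\frac{V{\left(Y,j{\left(6 \right)} \right)}}{19 - 2} \cdot 41 = \frac{1}{19 - 2} \cdot 3 \cdot 41 = \frac{1}{17} \cdot 3 \cdot 41 = \frac{3}{17} \cdot 41 = \frac{123}{17}$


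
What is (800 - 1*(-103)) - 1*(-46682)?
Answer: 47585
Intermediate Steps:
(800 - 1*(-103)) - 1*(-46682) = (800 + 103) + 46682 = 903 + 46682 = 47585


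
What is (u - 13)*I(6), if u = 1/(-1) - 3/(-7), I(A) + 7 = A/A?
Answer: 570/7 ≈ 81.429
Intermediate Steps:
I(A) = -6 (I(A) = -7 + A/A = -7 + 1 = -6)
u = -4/7 (u = 1*(-1) - 3*(-1/7) = -1 + 3/7 = -4/7 ≈ -0.57143)
(u - 13)*I(6) = (-4/7 - 13)*(-6) = -95/7*(-6) = 570/7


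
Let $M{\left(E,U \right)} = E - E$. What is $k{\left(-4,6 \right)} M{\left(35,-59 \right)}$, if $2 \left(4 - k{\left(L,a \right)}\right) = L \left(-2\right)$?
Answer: $0$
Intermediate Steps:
$k{\left(L,a \right)} = 4 + L$ ($k{\left(L,a \right)} = 4 - \frac{L \left(-2\right)}{2} = 4 - \frac{\left(-2\right) L}{2} = 4 + L$)
$M{\left(E,U \right)} = 0$
$k{\left(-4,6 \right)} M{\left(35,-59 \right)} = \left(4 - 4\right) 0 = 0 \cdot 0 = 0$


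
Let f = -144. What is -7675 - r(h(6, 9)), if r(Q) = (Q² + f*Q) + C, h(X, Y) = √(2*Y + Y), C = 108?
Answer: -7810 + 432*√3 ≈ -7061.8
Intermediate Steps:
h(X, Y) = √3*√Y (h(X, Y) = √(3*Y) = √3*√Y)
r(Q) = 108 + Q² - 144*Q (r(Q) = (Q² - 144*Q) + 108 = 108 + Q² - 144*Q)
-7675 - r(h(6, 9)) = -7675 - (108 + (√3*√9)² - 144*√3*√9) = -7675 - (108 + (√3*3)² - 144*√3*3) = -7675 - (108 + (3*√3)² - 432*√3) = -7675 - (108 + 27 - 432*√3) = -7675 - (135 - 432*√3) = -7675 + (-135 + 432*√3) = -7810 + 432*√3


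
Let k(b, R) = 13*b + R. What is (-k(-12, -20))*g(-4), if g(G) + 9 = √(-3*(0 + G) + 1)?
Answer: -1584 + 176*√13 ≈ -949.42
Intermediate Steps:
k(b, R) = R + 13*b
g(G) = -9 + √(1 - 3*G) (g(G) = -9 + √(-3*(0 + G) + 1) = -9 + √(-3*G + 1) = -9 + √(1 - 3*G))
(-k(-12, -20))*g(-4) = (-(-20 + 13*(-12)))*(-9 + √(1 - 3*(-4))) = (-(-20 - 156))*(-9 + √(1 + 12)) = (-1*(-176))*(-9 + √13) = 176*(-9 + √13) = -1584 + 176*√13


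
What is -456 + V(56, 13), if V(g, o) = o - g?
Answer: -499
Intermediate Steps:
-456 + V(56, 13) = -456 + (13 - 1*56) = -456 + (13 - 56) = -456 - 43 = -499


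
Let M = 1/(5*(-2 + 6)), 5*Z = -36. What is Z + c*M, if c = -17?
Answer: -161/20 ≈ -8.0500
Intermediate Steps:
Z = -36/5 (Z = (⅕)*(-36) = -36/5 ≈ -7.2000)
M = 1/20 (M = 1/(5*4) = 1/20 ≈ 0.050000)
Z + c*M = -36/5 - 17*1/20 = -36/5 - 17/20 = -161/20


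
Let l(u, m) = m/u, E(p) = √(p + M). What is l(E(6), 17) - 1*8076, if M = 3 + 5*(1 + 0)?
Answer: -8076 + 17*√14/14 ≈ -8071.5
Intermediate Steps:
M = 8 (M = 3 + 5*1 = 3 + 5 = 8)
E(p) = √(8 + p) (E(p) = √(p + 8) = √(8 + p))
l(E(6), 17) - 1*8076 = 17/(√(8 + 6)) - 1*8076 = 17/(√14) - 8076 = 17*(√14/14) - 8076 = 17*√14/14 - 8076 = -8076 + 17*√14/14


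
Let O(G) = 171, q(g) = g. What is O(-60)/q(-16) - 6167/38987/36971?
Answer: -246477511139/23062214032 ≈ -10.688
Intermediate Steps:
O(-60)/q(-16) - 6167/38987/36971 = 171/(-16) - 6167/38987/36971 = 171*(-1/16) - 6167*1/38987*(1/36971) = -171/16 - 6167/38987*1/36971 = -171/16 - 6167/1441388377 = -246477511139/23062214032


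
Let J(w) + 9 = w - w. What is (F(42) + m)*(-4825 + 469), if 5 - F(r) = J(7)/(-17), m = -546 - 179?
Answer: 53356644/17 ≈ 3.1386e+6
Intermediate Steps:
m = -725
J(w) = -9 (J(w) = -9 + (w - w) = -9 + 0 = -9)
F(r) = 76/17 (F(r) = 5 - (-9)/(-17) = 5 - (-9)*(-1)/17 = 5 - 1*9/17 = 5 - 9/17 = 76/17)
(F(42) + m)*(-4825 + 469) = (76/17 - 725)*(-4825 + 469) = -12249/17*(-4356) = 53356644/17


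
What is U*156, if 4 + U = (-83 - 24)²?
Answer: 1785420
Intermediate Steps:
U = 11445 (U = -4 + (-83 - 24)² = -4 + (-107)² = -4 + 11449 = 11445)
U*156 = 11445*156 = 1785420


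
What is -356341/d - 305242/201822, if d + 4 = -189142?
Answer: 7091074985/19086912006 ≈ 0.37152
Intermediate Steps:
d = -189146 (d = -4 - 189142 = -189146)
-356341/d - 305242/201822 = -356341/(-189146) - 305242/201822 = -356341*(-1/189146) - 305242*1/201822 = 356341/189146 - 152621/100911 = 7091074985/19086912006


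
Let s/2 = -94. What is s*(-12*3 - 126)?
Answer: 30456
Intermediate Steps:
s = -188 (s = 2*(-94) = -188)
s*(-12*3 - 126) = -188*(-12*3 - 126) = -188*(-36 - 126) = -188*(-162) = 30456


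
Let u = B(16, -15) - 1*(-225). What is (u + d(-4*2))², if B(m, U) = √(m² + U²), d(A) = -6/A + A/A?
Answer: 830345/16 + 907*√481/2 ≈ 61843.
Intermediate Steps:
d(A) = 1 - 6/A (d(A) = -6/A + 1 = 1 - 6/A)
B(m, U) = √(U² + m²)
u = 225 + √481 (u = √((-15)² + 16²) - 1*(-225) = √(225 + 256) + 225 = √481 + 225 = 225 + √481 ≈ 246.93)
(u + d(-4*2))² = ((225 + √481) + (-6 - 4*2)/((-4*2)))² = ((225 + √481) + (-6 - 8)/(-8))² = ((225 + √481) - ⅛*(-14))² = ((225 + √481) + 7/4)² = (907/4 + √481)²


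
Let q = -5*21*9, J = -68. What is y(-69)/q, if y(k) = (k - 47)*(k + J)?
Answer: -15892/945 ≈ -16.817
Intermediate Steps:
y(k) = (-68 + k)*(-47 + k) (y(k) = (k - 47)*(k - 68) = (-47 + k)*(-68 + k) = (-68 + k)*(-47 + k))
q = -945 (q = -105*9 = -945)
y(-69)/q = (3196 + (-69)² - 115*(-69))/(-945) = (3196 + 4761 + 7935)*(-1/945) = 15892*(-1/945) = -15892/945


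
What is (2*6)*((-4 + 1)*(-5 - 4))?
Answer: 324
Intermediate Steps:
(2*6)*((-4 + 1)*(-5 - 4)) = 12*(-3*(-9)) = 12*27 = 324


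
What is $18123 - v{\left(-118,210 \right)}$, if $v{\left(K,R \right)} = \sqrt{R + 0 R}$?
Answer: $18123 - \sqrt{210} \approx 18109.0$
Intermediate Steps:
$v{\left(K,R \right)} = \sqrt{R}$ ($v{\left(K,R \right)} = \sqrt{R + 0} = \sqrt{R}$)
$18123 - v{\left(-118,210 \right)} = 18123 - \sqrt{210}$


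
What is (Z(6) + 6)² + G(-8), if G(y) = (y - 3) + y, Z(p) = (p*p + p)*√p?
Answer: 10601 + 504*√6 ≈ 11836.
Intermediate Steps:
Z(p) = √p*(p + p²) (Z(p) = (p² + p)*√p = (p + p²)*√p = √p*(p + p²))
G(y) = -3 + 2*y (G(y) = (-3 + y) + y = -3 + 2*y)
(Z(6) + 6)² + G(-8) = (6^(3/2)*(1 + 6) + 6)² + (-3 + 2*(-8)) = ((6*√6)*7 + 6)² + (-3 - 16) = (42*√6 + 6)² - 19 = (6 + 42*√6)² - 19 = -19 + (6 + 42*√6)²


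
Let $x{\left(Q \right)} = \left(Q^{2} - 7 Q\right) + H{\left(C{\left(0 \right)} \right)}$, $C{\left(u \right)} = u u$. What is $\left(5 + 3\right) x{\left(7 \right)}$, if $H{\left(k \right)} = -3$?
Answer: $-24$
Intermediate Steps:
$C{\left(u \right)} = u^{2}$
$x{\left(Q \right)} = -3 + Q^{2} - 7 Q$ ($x{\left(Q \right)} = \left(Q^{2} - 7 Q\right) - 3 = -3 + Q^{2} - 7 Q$)
$\left(5 + 3\right) x{\left(7 \right)} = \left(5 + 3\right) \left(-3 + 7^{2} - 49\right) = 8 \left(-3 + 49 - 49\right) = 8 \left(-3\right) = -24$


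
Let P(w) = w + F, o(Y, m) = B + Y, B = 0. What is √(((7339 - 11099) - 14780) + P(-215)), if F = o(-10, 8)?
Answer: 3*I*√2085 ≈ 136.99*I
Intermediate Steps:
o(Y, m) = Y (o(Y, m) = 0 + Y = Y)
F = -10
P(w) = -10 + w (P(w) = w - 10 = -10 + w)
√(((7339 - 11099) - 14780) + P(-215)) = √(((7339 - 11099) - 14780) + (-10 - 215)) = √((-3760 - 14780) - 225) = √(-18540 - 225) = √(-18765) = 3*I*√2085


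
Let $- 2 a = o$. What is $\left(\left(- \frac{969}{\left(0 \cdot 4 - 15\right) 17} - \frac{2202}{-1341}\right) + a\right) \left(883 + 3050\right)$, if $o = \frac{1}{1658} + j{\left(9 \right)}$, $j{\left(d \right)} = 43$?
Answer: $- \frac{156024492087}{2470420} \approx -63157.0$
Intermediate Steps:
$o = \frac{71295}{1658}$ ($o = \frac{1}{1658} + 43 = \frac{71295}{1658} \approx 43.001$)
$a = - \frac{71295}{3316}$ ($a = \left(- \frac{1}{2}\right) \frac{71295}{1658} = - \frac{71295}{3316} \approx -21.5$)
$\left(\left(- \frac{969}{\left(0 \cdot 4 - 15\right) 17} - \frac{2202}{-1341}\right) + a\right) \left(883 + 3050\right) = \left(\left(- \frac{969}{\left(0 \cdot 4 - 15\right) 17} - \frac{2202}{-1341}\right) - \frac{71295}{3316}\right) \left(883 + 3050\right) = \left(\left(- \frac{969}{\left(0 - 15\right) 17} - - \frac{734}{447}\right) - \frac{71295}{3316}\right) 3933 = \left(\left(- \frac{969}{\left(-15\right) 17} + \frac{734}{447}\right) - \frac{71295}{3316}\right) 3933 = \left(\left(- \frac{969}{-255} + \frac{734}{447}\right) - \frac{71295}{3316}\right) 3933 = \left(\left(\left(-969\right) \left(- \frac{1}{255}\right) + \frac{734}{447}\right) - \frac{71295}{3316}\right) 3933 = \left(\left(\frac{19}{5} + \frac{734}{447}\right) - \frac{71295}{3316}\right) 3933 = \left(\frac{12163}{2235} - \frac{71295}{3316}\right) 3933 = \left(- \frac{119011817}{7411260}\right) 3933 = - \frac{156024492087}{2470420}$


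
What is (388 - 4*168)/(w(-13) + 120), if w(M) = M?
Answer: -284/107 ≈ -2.6542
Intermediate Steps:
(388 - 4*168)/(w(-13) + 120) = (388 - 4*168)/(-13 + 120) = (388 - 672)/107 = -284*1/107 = -284/107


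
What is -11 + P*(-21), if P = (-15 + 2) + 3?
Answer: 199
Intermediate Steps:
P = -10 (P = -13 + 3 = -10)
-11 + P*(-21) = -11 - 10*(-21) = -11 + 210 = 199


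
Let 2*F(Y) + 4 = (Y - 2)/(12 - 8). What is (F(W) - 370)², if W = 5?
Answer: 8838729/64 ≈ 1.3811e+5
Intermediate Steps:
F(Y) = -9/4 + Y/8 (F(Y) = -2 + ((Y - 2)/(12 - 8))/2 = -2 + ((-2 + Y)/4)/2 = -2 + ((-2 + Y)*(¼))/2 = -2 + (-½ + Y/4)/2 = -2 + (-¼ + Y/8) = -9/4 + Y/8)
(F(W) - 370)² = ((-9/4 + (⅛)*5) - 370)² = ((-9/4 + 5/8) - 370)² = (-13/8 - 370)² = (-2973/8)² = 8838729/64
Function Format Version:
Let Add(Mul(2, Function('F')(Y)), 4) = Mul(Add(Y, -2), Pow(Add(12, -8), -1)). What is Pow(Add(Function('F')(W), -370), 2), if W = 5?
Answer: Rational(8838729, 64) ≈ 1.3811e+5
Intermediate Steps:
Function('F')(Y) = Add(Rational(-9, 4), Mul(Rational(1, 8), Y)) (Function('F')(Y) = Add(-2, Mul(Rational(1, 2), Mul(Add(Y, -2), Pow(Add(12, -8), -1)))) = Add(-2, Mul(Rational(1, 2), Mul(Add(-2, Y), Pow(4, -1)))) = Add(-2, Mul(Rational(1, 2), Mul(Add(-2, Y), Rational(1, 4)))) = Add(-2, Mul(Rational(1, 2), Add(Rational(-1, 2), Mul(Rational(1, 4), Y)))) = Add(-2, Add(Rational(-1, 4), Mul(Rational(1, 8), Y))) = Add(Rational(-9, 4), Mul(Rational(1, 8), Y)))
Pow(Add(Function('F')(W), -370), 2) = Pow(Add(Add(Rational(-9, 4), Mul(Rational(1, 8), 5)), -370), 2) = Pow(Add(Add(Rational(-9, 4), Rational(5, 8)), -370), 2) = Pow(Add(Rational(-13, 8), -370), 2) = Pow(Rational(-2973, 8), 2) = Rational(8838729, 64)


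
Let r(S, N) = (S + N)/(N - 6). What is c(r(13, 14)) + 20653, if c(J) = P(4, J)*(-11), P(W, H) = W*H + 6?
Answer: 40877/2 ≈ 20439.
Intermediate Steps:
P(W, H) = 6 + H*W (P(W, H) = H*W + 6 = 6 + H*W)
r(S, N) = (N + S)/(-6 + N)
c(J) = -66 - 44*J (c(J) = (6 + J*4)*(-11) = (6 + 4*J)*(-11) = -66 - 44*J)
c(r(13, 14)) + 20653 = (-66 - 44*(14 + 13)/(-6 + 14)) + 20653 = (-66 - 44*27/8) + 20653 = (-66 - 297/2) + 20653 = -429/2 + 20653 = 40877/2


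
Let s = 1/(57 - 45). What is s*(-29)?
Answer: -29/12 ≈ -2.4167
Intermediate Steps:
s = 1/12 ≈ 0.083333
s*(-29) = (1/12)*(-29) = -29/12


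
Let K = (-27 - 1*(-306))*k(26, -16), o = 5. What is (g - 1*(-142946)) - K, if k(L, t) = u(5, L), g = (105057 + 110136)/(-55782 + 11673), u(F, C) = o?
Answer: 2081152622/14703 ≈ 1.4155e+5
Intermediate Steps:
u(F, C) = 5
g = -71731/14703 (g = 215193/(-44109) = 215193*(-1/44109) = -71731/14703 ≈ -4.8787)
k(L, t) = 5
K = 1395 (K = (-27 - 1*(-306))*5 = (-27 + 306)*5 = 279*5 = 1395)
(g - 1*(-142946)) - K = (-71731/14703 - 1*(-142946)) - 1*1395 = (-71731/14703 + 142946) - 1395 = 2101663307/14703 - 1395 = 2081152622/14703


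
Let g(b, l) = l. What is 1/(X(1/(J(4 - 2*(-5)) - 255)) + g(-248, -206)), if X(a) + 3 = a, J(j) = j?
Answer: -241/50370 ≈ -0.0047846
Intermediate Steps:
X(a) = -3 + a
1/(X(1/(J(4 - 2*(-5)) - 255)) + g(-248, -206)) = 1/((-3 + 1/((4 - 2*(-5)) - 255)) - 206) = 1/((-3 + 1/((4 + 10) - 255)) - 206) = 1/((-3 + 1/(14 - 255)) - 206) = 1/((-3 + 1/(-241)) - 206) = 1/((-3 - 1/241) - 206) = 1/(-724/241 - 206) = 1/(-50370/241) = -241/50370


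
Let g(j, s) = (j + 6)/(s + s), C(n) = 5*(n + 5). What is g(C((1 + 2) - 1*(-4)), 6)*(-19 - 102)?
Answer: -1331/2 ≈ -665.50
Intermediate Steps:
C(n) = 25 + 5*n (C(n) = 5*(5 + n) = 25 + 5*n)
g(j, s) = (6 + j)/(2*s) (g(j, s) = (6 + j)/((2*s)) = (6 + j)*(1/(2*s)) = (6 + j)/(2*s))
g(C((1 + 2) - 1*(-4)), 6)*(-19 - 102) = ((½)*(6 + (25 + 5*((1 + 2) - 1*(-4))))/6)*(-19 - 102) = ((½)*(⅙)*(6 + (25 + 5*(3 + 4))))*(-121) = ((½)*(⅙)*(6 + (25 + 5*7)))*(-121) = ((½)*(⅙)*(6 + (25 + 35)))*(-121) = ((½)*(⅙)*(6 + 60))*(-121) = ((½)*(⅙)*66)*(-121) = (11/2)*(-121) = -1331/2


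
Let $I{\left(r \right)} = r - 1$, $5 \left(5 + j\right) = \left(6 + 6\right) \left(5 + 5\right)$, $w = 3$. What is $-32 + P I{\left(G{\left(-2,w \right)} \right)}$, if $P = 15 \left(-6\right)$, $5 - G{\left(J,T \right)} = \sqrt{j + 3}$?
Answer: $-392 + 90 \sqrt{22} \approx 30.137$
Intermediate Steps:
$j = 19$ ($j = -5 + \frac{\left(6 + 6\right) \left(5 + 5\right)}{5} = -5 + \frac{12 \cdot 10}{5} = -5 + \frac{1}{5} \cdot 120 = -5 + 24 = 19$)
$G{\left(J,T \right)} = 5 - \sqrt{22}$ ($G{\left(J,T \right)} = 5 - \sqrt{19 + 3} = 5 - \sqrt{22}$)
$P = -90$
$I{\left(r \right)} = -1 + r$ ($I{\left(r \right)} = r - 1 = -1 + r$)
$-32 + P I{\left(G{\left(-2,w \right)} \right)} = -32 - 90 \left(-1 + \left(5 - \sqrt{22}\right)\right) = -32 - 90 \left(4 - \sqrt{22}\right) = -32 - \left(360 - 90 \sqrt{22}\right) = -392 + 90 \sqrt{22}$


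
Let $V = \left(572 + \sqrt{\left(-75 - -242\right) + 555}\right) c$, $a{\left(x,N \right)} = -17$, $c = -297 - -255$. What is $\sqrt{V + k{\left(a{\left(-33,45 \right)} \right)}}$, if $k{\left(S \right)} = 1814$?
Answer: $\sqrt{-22210 - 798 \sqrt{2}} \approx 152.77 i$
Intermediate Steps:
$c = -42$ ($c = -297 + 255 = -42$)
$V = -24024 - 798 \sqrt{2}$ ($V = \left(572 + \sqrt{\left(-75 - -242\right) + 555}\right) \left(-42\right) = \left(572 + \sqrt{\left(-75 + 242\right) + 555}\right) \left(-42\right) = \left(572 + \sqrt{167 + 555}\right) \left(-42\right) = \left(572 + \sqrt{722}\right) \left(-42\right) = \left(572 + 19 \sqrt{2}\right) \left(-42\right) = -24024 - 798 \sqrt{2} \approx -25153.0$)
$\sqrt{V + k{\left(a{\left(-33,45 \right)} \right)}} = \sqrt{\left(-24024 - 798 \sqrt{2}\right) + 1814} = \sqrt{-22210 - 798 \sqrt{2}}$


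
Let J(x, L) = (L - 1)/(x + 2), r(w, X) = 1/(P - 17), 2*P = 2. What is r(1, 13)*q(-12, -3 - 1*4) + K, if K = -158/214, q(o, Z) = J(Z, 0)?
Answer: -6427/8560 ≈ -0.75082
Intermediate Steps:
P = 1 (P = (1/2)*2 = 1)
r(w, X) = -1/16 (r(w, X) = 1/(1 - 17) = 1/(-16) = -1/16)
J(x, L) = (-1 + L)/(2 + x)
q(o, Z) = -1/(2 + Z) (q(o, Z) = (-1 + 0)/(2 + Z) = -1/(2 + Z))
K = -79/107 (K = -158*1/214 = -79/107 ≈ -0.73832)
r(1, 13)*q(-12, -3 - 1*4) + K = -(-1)/(16*(2 + (-3 - 1*4))) - 79/107 = -(-1)/(16*(2 + (-3 - 4))) - 79/107 = -(-1)/(16*(2 - 7)) - 79/107 = -(-1)/(16*(-5)) - 79/107 = -(-1)*(-1)/(16*5) - 79/107 = -1/16*1/5 - 79/107 = -1/80 - 79/107 = -6427/8560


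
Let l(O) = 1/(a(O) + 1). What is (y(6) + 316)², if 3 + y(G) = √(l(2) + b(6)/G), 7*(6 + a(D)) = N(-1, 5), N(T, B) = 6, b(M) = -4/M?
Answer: 25569817/261 + 1252*I*√667/87 ≈ 97969.0 + 371.66*I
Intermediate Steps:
a(D) = -36/7 (a(D) = -6 + (⅐)*6 = -6 + 6/7 = -36/7)
l(O) = -7/29 (l(O) = 1/(-36/7 + 1) = 1/(-29/7) = -7/29)
y(G) = -3 + √(-7/29 - 2/(3*G)) (y(G) = -3 + √(-7/29 + (-4/6)/G) = -3 + √(-7/29 + (-4*⅙)/G) = -3 + √(-7/29 - 2/(3*G)))
(y(6) + 316)² = ((-3 + √(-1827 - 5046/6)/87) + 316)² = ((-3 + √(-1827 - 5046*⅙)/87) + 316)² = ((-3 + √(-1827 - 841)/87) + 316)² = ((-3 + √(-2668)/87) + 316)² = ((-3 + (2*I*√667)/87) + 316)² = ((-3 + 2*I*√667/87) + 316)² = (313 + 2*I*√667/87)²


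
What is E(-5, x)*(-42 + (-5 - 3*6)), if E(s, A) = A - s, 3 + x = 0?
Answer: -130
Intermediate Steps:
x = -3 (x = -3 + 0 = -3)
E(-5, x)*(-42 + (-5 - 3*6)) = (-3 - 1*(-5))*(-42 + (-5 - 3*6)) = (-3 + 5)*(-42 + (-5 - 18)) = 2*(-42 - 23) = 2*(-65) = -130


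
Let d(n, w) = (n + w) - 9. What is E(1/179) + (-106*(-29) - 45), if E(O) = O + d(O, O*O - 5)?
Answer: 96603974/32041 ≈ 3015.0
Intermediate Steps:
d(n, w) = -9 + n + w
E(O) = -14 + O² + 2*O (E(O) = O + (-9 + O + (O*O - 5)) = O + (-9 + O + (O² - 5)) = O + (-9 + O + (-5 + O²)) = O + (-14 + O + O²) = -14 + O² + 2*O)
E(1/179) + (-106*(-29) - 45) = (-14 + (1/179)² + 2/179) + (-106*(-29) - 45) = (-14 + (1/179)² + 2*(1/179)) + (3074 - 45) = (-14 + 1/32041 + 2/179) + 3029 = -448215/32041 + 3029 = 96603974/32041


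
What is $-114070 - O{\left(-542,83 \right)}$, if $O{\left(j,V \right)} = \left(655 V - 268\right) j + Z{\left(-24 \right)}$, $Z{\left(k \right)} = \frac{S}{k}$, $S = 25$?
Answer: $\frac{700956121}{24} \approx 2.9206 \cdot 10^{7}$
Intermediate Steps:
$Z{\left(k \right)} = \frac{25}{k}$
$O{\left(j,V \right)} = - \frac{25}{24} + j \left(-268 + 655 V\right)$ ($O{\left(j,V \right)} = \left(655 V - 268\right) j + \frac{25}{-24} = \left(-268 + 655 V\right) j + 25 \left(- \frac{1}{24}\right) = j \left(-268 + 655 V\right) - \frac{25}{24} = - \frac{25}{24} + j \left(-268 + 655 V\right)$)
$-114070 - O{\left(-542,83 \right)} = -114070 - \left(- \frac{25}{24} - -145256 + 655 \cdot 83 \left(-542\right)\right) = -114070 - \left(- \frac{25}{24} + 145256 - 29465830\right) = -114070 - - \frac{703693801}{24} = -114070 + \frac{703693801}{24} = \frac{700956121}{24}$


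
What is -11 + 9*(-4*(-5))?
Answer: 169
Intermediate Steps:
-11 + 9*(-4*(-5)) = -11 + 9*20 = -11 + 180 = 169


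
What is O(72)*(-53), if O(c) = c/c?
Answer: -53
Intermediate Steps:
O(c) = 1
O(72)*(-53) = 1*(-53) = -53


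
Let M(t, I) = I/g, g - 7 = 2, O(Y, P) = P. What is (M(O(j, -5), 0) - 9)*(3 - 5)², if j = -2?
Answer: -36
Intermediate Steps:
g = 9 (g = 7 + 2 = 9)
M(t, I) = I/9
(M(O(j, -5), 0) - 9)*(3 - 5)² = ((⅑)*0 - 9)*(3 - 5)² = (0 - 9)*(-2)² = -9*4 = -36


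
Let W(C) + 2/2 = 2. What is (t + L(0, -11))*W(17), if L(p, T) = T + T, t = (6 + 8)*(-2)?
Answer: -50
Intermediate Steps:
W(C) = 1 (W(C) = -1 + 2 = 1)
t = -28 (t = 14*(-2) = -28)
L(p, T) = 2*T
(t + L(0, -11))*W(17) = (-28 + 2*(-11))*1 = (-28 - 22)*1 = -50*1 = -50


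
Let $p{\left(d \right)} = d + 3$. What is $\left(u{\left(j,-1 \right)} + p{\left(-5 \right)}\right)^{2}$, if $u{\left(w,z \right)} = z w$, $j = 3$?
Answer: $25$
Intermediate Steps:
$u{\left(w,z \right)} = w z$
$p{\left(d \right)} = 3 + d$
$\left(u{\left(j,-1 \right)} + p{\left(-5 \right)}\right)^{2} = \left(3 \left(-1\right) + \left(3 - 5\right)\right)^{2} = \left(-3 - 2\right)^{2} = \left(-5\right)^{2} = 25$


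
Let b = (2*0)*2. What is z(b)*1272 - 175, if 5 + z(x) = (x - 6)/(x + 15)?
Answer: -35219/5 ≈ -7043.8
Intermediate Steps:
b = 0 (b = 0*2 = 0)
z(x) = -5 + (-6 + x)/(15 + x) (z(x) = -5 + (x - 6)/(x + 15) = -5 + (-6 + x)/(15 + x))
z(b)*1272 - 175 = ((-81 - 4*0)/(15 + 0))*1272 - 175 = ((-81 + 0)/15)*1272 - 175 = ((1/15)*(-81))*1272 - 175 = -27/5*1272 - 175 = -34344/5 - 175 = -35219/5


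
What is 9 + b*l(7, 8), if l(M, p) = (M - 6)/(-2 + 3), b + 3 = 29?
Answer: 35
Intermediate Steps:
b = 26 (b = -3 + 29 = 26)
l(M, p) = -6 + M (l(M, p) = (-6 + M)/1 = (-6 + M)*1 = -6 + M)
9 + b*l(7, 8) = 9 + 26*(-6 + 7) = 9 + 26*1 = 9 + 26 = 35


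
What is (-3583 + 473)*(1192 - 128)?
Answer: -3309040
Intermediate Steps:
(-3583 + 473)*(1192 - 128) = -3110*1064 = -3309040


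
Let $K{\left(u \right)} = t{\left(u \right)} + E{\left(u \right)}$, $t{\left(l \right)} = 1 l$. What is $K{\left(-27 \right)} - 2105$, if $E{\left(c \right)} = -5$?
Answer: $-2137$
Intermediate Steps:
$t{\left(l \right)} = l$
$K{\left(u \right)} = -5 + u$ ($K{\left(u \right)} = u - 5 = -5 + u$)
$K{\left(-27 \right)} - 2105 = \left(-5 - 27\right) - 2105 = -32 - 2105 = -2137$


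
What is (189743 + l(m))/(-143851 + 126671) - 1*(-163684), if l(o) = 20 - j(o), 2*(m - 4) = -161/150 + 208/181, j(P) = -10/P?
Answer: 616534679091463/3766869620 ≈ 1.6367e+5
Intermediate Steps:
m = 219259/54300 (m = 4 + (-161/150 + 208/181)/2 = 4 + (1/2)*(2059/27150) = 4 + 2059/54300 = 219259/54300 ≈ 4.0379)
l(o) = 20 + 10/o (l(o) = 20 - (-10)/o = 20 + 10/o)
(189743 + l(m))/(-143851 + 126671) - 1*(-163684) = (189743 + (20 + 10/(219259/54300)))/(-143851 + 126671) - 1*(-163684) = (189743 + (20 + 10*(54300/219259)))/(-17180) + 163684 = (189743 + (20 + 543000/219259))*(-1/17180) + 163684 = (189743 + 4928180/219259)*(-1/17180) + 163684 = (41607788617/219259)*(-1/17180) + 163684 = -41607788617/3766869620 + 163684 = 616534679091463/3766869620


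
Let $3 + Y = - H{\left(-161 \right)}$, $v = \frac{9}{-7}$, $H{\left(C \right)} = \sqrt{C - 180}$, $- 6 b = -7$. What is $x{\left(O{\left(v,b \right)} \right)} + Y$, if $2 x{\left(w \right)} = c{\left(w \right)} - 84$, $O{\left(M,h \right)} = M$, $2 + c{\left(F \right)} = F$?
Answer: $- \frac{653}{14} - i \sqrt{341} \approx -46.643 - 18.466 i$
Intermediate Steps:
$b = \frac{7}{6}$ ($b = \left(- \frac{1}{6}\right) \left(-7\right) = \frac{7}{6} \approx 1.1667$)
$c{\left(F \right)} = -2 + F$
$H{\left(C \right)} = \sqrt{-180 + C}$
$v = - \frac{9}{7}$ ($v = 9 \left(- \frac{1}{7}\right) = - \frac{9}{7} \approx -1.2857$)
$x{\left(w \right)} = -43 + \frac{w}{2}$ ($x{\left(w \right)} = \frac{\left(-2 + w\right) - 84}{2} = \frac{-86 + w}{2} = -43 + \frac{w}{2}$)
$Y = -3 - i \sqrt{341}$ ($Y = -3 - \sqrt{-180 - 161} = -3 - \sqrt{-341} = -3 - i \sqrt{341} \approx -3.0 - 18.466 i$)
$x{\left(O{\left(v,b \right)} \right)} + Y = \left(-43 + \frac{1}{2} \left(- \frac{9}{7}\right)\right) - \left(3 + i \sqrt{341}\right) = \left(-43 - \frac{9}{14}\right) - \left(3 + i \sqrt{341}\right) = - \frac{611}{14} - \left(3 + i \sqrt{341}\right) = - \frac{653}{14} - i \sqrt{341}$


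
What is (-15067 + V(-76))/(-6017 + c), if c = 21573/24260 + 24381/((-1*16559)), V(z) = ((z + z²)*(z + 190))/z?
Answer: 9487452886780/2417391558533 ≈ 3.9247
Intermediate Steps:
V(z) = (190 + z)*(z + z²)/z (V(z) = ((z + z²)*(190 + z))/z = ((190 + z)*(z + z²))/z = (190 + z)*(z + z²)/z)
c = -234255753/401721340 (c = 21573*(1/24260) + 24381/(-16559) = 21573/24260 + 24381*(-1/16559) = 21573/24260 - 24381/16559 = -234255753/401721340 ≈ -0.58313)
(-15067 + V(-76))/(-6017 + c) = (-15067 + (190 + (-76)² + 191*(-76)))/(-6017 - 234255753/401721340) = (-15067 + (190 + 5776 - 14516))/(-2417391558533/401721340) = (-15067 - 8550)*(-401721340/2417391558533) = -23617*(-401721340/2417391558533) = 9487452886780/2417391558533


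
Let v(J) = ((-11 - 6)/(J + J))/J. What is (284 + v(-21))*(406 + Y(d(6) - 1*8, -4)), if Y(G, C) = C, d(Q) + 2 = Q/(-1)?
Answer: 16781557/147 ≈ 1.1416e+5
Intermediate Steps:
d(Q) = -2 - Q (d(Q) = -2 + Q/(-1) = -2 + Q*(-1) = -2 - Q)
v(J) = -17/(2*J**2) (v(J) = (-17*1/(2*J))/J = (-17/(2*J))/J = -17/(2*J**2))
(284 + v(-21))*(406 + Y(d(6) - 1*8, -4)) = (284 - 17/2/(-21)**2)*(406 - 4) = (284 - 17/2*1/441)*402 = (284 - 17/882)*402 = (250471/882)*402 = 16781557/147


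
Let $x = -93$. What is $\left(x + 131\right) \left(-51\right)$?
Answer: $-1938$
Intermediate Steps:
$\left(x + 131\right) \left(-51\right) = \left(-93 + 131\right) \left(-51\right) = 38 \left(-51\right) = -1938$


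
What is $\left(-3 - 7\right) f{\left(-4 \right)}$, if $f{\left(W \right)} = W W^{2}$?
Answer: $640$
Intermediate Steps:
$f{\left(W \right)} = W^{3}$
$\left(-3 - 7\right) f{\left(-4 \right)} = \left(-3 - 7\right) \left(-4\right)^{3} = \left(-10\right) \left(-64\right) = 640$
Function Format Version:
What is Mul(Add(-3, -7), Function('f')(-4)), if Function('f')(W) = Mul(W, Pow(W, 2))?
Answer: 640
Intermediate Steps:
Function('f')(W) = Pow(W, 3)
Mul(Add(-3, -7), Function('f')(-4)) = Mul(Add(-3, -7), Pow(-4, 3)) = Mul(-10, -64) = 640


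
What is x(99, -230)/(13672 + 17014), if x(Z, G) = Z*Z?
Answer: 9801/30686 ≈ 0.31940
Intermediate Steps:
x(Z, G) = Z**2
x(99, -230)/(13672 + 17014) = 99**2/(13672 + 17014) = 9801/30686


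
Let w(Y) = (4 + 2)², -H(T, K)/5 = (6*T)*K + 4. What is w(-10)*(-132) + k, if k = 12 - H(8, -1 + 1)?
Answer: -4720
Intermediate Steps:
H(T, K) = -20 - 30*K*T (H(T, K) = -5*((6*T)*K + 4) = -5*(6*K*T + 4) = -5*(4 + 6*K*T) = -20 - 30*K*T)
k = 32 (k = 12 - (-20 - 30*(-1 + 1)*8) = 12 - (-20 - 30*0*8) = 12 - (-20 + 0) = 12 - 1*(-20) = 12 + 20 = 32)
w(Y) = 36 (w(Y) = 6² = 36)
w(-10)*(-132) + k = 36*(-132) + 32 = -4752 + 32 = -4720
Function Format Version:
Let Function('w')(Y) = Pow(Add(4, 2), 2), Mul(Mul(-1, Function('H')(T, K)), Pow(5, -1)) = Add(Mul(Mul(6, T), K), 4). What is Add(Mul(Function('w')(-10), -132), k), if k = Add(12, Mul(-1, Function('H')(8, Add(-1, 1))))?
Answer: -4720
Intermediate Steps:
Function('H')(T, K) = Add(-20, Mul(-30, K, T)) (Function('H')(T, K) = Mul(-5, Add(Mul(Mul(6, T), K), 4)) = Mul(-5, Add(Mul(6, K, T), 4)) = Mul(-5, Add(4, Mul(6, K, T))) = Add(-20, Mul(-30, K, T)))
k = 32 (k = Add(12, Mul(-1, Add(-20, Mul(-30, Add(-1, 1), 8)))) = Add(12, Mul(-1, Add(-20, Mul(-30, 0, 8)))) = Add(12, Mul(-1, Add(-20, 0))) = Add(12, Mul(-1, -20)) = Add(12, 20) = 32)
Function('w')(Y) = 36 (Function('w')(Y) = Pow(6, 2) = 36)
Add(Mul(Function('w')(-10), -132), k) = Add(Mul(36, -132), 32) = Add(-4752, 32) = -4720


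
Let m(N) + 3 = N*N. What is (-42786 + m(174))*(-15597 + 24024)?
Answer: -105447051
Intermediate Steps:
m(N) = -3 + N² (m(N) = -3 + N*N = -3 + N²)
(-42786 + m(174))*(-15597 + 24024) = (-42786 + (-3 + 174²))*(-15597 + 24024) = (-42786 + (-3 + 30276))*8427 = (-42786 + 30273)*8427 = -12513*8427 = -105447051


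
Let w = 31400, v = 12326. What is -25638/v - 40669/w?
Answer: -653159647/193518200 ≈ -3.3752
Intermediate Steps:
-25638/v - 40669/w = -25638/12326 - 40669/31400 = -25638*1/12326 - 40669*1/31400 = -12819/6163 - 40669/31400 = -653159647/193518200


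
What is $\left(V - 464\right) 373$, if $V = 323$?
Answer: $-52593$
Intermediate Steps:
$\left(V - 464\right) 373 = \left(323 - 464\right) 373 = \left(-141\right) 373 = -52593$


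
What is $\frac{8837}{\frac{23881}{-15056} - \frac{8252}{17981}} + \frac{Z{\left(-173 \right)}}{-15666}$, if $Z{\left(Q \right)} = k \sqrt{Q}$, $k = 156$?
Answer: $- \frac{2392369748432}{553646373} - \frac{26 i \sqrt{173}}{2611} \approx -4321.1 - 0.13098 i$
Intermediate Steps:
$Z{\left(Q \right)} = 156 \sqrt{Q}$
$\frac{8837}{\frac{23881}{-15056} - \frac{8252}{17981}} + \frac{Z{\left(-173 \right)}}{-15666} = \frac{8837}{\frac{23881}{-15056} - \frac{8252}{17981}} + \frac{156 \sqrt{-173}}{-15666} = \frac{8837}{23881 \left(- \frac{1}{15056}\right) - \frac{8252}{17981}} + 156 i \sqrt{173} \left(- \frac{1}{15666}\right) = \frac{8837}{- \frac{23881}{15056} - \frac{8252}{17981}} + 156 i \sqrt{173} \left(- \frac{1}{15666}\right) = \frac{8837}{- \frac{553646373}{270721936}} - \frac{26 i \sqrt{173}}{2611} = 8837 \left(- \frac{270721936}{553646373}\right) - \frac{26 i \sqrt{173}}{2611} = - \frac{2392369748432}{553646373} - \frac{26 i \sqrt{173}}{2611}$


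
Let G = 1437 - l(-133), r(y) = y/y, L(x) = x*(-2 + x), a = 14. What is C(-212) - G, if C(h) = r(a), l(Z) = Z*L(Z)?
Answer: -2389451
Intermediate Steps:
l(Z) = Z**2*(-2 + Z) (l(Z) = Z*(Z*(-2 + Z)) = Z**2*(-2 + Z))
r(y) = 1
C(h) = 1
G = 2389452 (G = 1437 - (-133)**2*(-2 - 133) = 1437 - 17689*(-135) = 1437 - 1*(-2388015) = 1437 + 2388015 = 2389452)
C(-212) - G = 1 - 1*2389452 = 1 - 2389452 = -2389451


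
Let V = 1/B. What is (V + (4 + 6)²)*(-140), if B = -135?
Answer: -377972/27 ≈ -13999.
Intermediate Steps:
V = -1/135 (V = 1/(-135) = -1/135 ≈ -0.0074074)
(V + (4 + 6)²)*(-140) = (-1/135 + (4 + 6)²)*(-140) = (-1/135 + 10²)*(-140) = (-1/135 + 100)*(-140) = (13499/135)*(-140) = -377972/27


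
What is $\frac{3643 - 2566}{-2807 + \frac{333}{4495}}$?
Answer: $- \frac{4841115}{12617132} \approx -0.38369$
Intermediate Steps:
$\frac{3643 - 2566}{-2807 + \frac{333}{4495}} = \frac{1077}{-2807 + 333 \cdot \frac{1}{4495}} = \frac{1077}{-2807 + \frac{333}{4495}} = \frac{1077}{- \frac{12617132}{4495}} = 1077 \left(- \frac{4495}{12617132}\right) = - \frac{4841115}{12617132}$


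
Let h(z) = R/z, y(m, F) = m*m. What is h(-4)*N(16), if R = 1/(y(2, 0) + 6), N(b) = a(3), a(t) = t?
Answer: -3/40 ≈ -0.075000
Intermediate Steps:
N(b) = 3
y(m, F) = m²
R = ⅒ (R = 1/(2² + 6) = 1/(4 + 6) = 1/10 = ⅒ ≈ 0.10000)
h(z) = 1/(10*z)
h(-4)*N(16) = ((⅒)/(-4))*3 = ((⅒)*(-¼))*3 = -1/40*3 = -3/40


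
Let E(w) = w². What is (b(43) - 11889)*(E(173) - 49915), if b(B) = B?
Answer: 236754156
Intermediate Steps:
(b(43) - 11889)*(E(173) - 49915) = (43 - 11889)*(173² - 49915) = -11846*(29929 - 49915) = -11846*(-19986) = 236754156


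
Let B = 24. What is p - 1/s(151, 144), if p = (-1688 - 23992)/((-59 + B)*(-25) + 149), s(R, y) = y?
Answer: -14449/576 ≈ -25.085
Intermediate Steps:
p = -1605/64 (p = (-1688 - 23992)/((-59 + 24)*(-25) + 149) = -25680/(-35*(-25) + 149) = -25680/(875 + 149) = -25680/1024 = -25680*1/1024 = -1605/64 ≈ -25.078)
p - 1/s(151, 144) = -1605/64 - 1/144 = -14449/576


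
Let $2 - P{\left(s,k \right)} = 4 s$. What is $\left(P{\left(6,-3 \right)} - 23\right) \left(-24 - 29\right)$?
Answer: $2385$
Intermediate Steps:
$P{\left(s,k \right)} = 2 - 4 s$
$\left(P{\left(6,-3 \right)} - 23\right) \left(-24 - 29\right) = \left(\left(2 - 24\right) - 23\right) \left(-24 - 29\right) = \left(\left(2 - 24\right) - 23\right) \left(-53\right) = \left(-22 - 23\right) \left(-53\right) = \left(-45\right) \left(-53\right) = 2385$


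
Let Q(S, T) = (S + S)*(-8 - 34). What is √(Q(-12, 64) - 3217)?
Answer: 47*I ≈ 47.0*I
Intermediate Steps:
Q(S, T) = -84*S (Q(S, T) = (2*S)*(-42) = -84*S)
√(Q(-12, 64) - 3217) = √(-84*(-12) - 3217) = √(1008 - 3217) = √(-2209) = 47*I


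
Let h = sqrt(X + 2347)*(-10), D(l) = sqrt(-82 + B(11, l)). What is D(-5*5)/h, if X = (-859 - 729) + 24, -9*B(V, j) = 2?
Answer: -I*sqrt(16095)/3915 ≈ -0.032405*I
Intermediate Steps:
B(V, j) = -2/9 (B(V, j) = -1/9*2 = -2/9)
X = -1564 (X = -1588 + 24 = -1564)
D(l) = 2*I*sqrt(185)/3 (D(l) = sqrt(-82 - 2/9) = sqrt(-740/9) = 2*I*sqrt(185)/3)
h = -30*sqrt(87) (h = sqrt(-1564 + 2347)*(-10) = sqrt(783)*(-10) = (3*sqrt(87))*(-10) = -30*sqrt(87) ≈ -279.82)
D(-5*5)/h = (2*I*sqrt(185)/3)/((-30*sqrt(87))) = (2*I*sqrt(185)/3)*(-sqrt(87)/2610) = -I*sqrt(16095)/3915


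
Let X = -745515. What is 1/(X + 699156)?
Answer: -1/46359 ≈ -2.1571e-5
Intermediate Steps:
1/(X + 699156) = 1/(-745515 + 699156) = 1/(-46359) = -1/46359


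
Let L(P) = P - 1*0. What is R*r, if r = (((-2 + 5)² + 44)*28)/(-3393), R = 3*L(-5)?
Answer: 7420/1131 ≈ 6.5606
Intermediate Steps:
L(P) = P (L(P) = P + 0 = P)
R = -15 (R = 3*(-5) = -15)
r = -1484/3393 (r = ((3² + 44)*28)*(-1/3393) = ((9 + 44)*28)*(-1/3393) = (53*28)*(-1/3393) = 1484*(-1/3393) = -1484/3393 ≈ -0.43737)
R*r = -15*(-1484/3393) = 7420/1131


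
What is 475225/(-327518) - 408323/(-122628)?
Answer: 37728620507/20081438652 ≈ 1.8788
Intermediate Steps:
475225/(-327518) - 408323/(-122628) = 475225*(-1/327518) - 408323*(-1/122628) = -475225/327518 + 408323/122628 = 37728620507/20081438652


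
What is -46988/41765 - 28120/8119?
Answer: -1555927372/339090035 ≈ -4.5885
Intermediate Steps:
-46988/41765 - 28120/8119 = -1555927372/339090035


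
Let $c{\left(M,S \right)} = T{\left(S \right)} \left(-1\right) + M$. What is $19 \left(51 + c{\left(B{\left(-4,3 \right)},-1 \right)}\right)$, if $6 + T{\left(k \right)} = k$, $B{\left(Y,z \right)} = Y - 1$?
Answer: $1007$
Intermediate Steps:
$B{\left(Y,z \right)} = -1 + Y$
$T{\left(k \right)} = -6 + k$
$c{\left(M,S \right)} = 6 + M - S$ ($c{\left(M,S \right)} = \left(-6 + S\right) \left(-1\right) + M = \left(6 - S\right) + M = 6 + M - S$)
$19 \left(51 + c{\left(B{\left(-4,3 \right)},-1 \right)}\right) = 19 \left(51 - -2\right) = 19 \left(51 + \left(6 - 5 + 1\right)\right) = 19 \left(51 + 2\right) = 19 \cdot 53 = 1007$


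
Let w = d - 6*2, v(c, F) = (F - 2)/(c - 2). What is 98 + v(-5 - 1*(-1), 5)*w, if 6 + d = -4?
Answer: 109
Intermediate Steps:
d = -10 (d = -6 - 4 = -10)
v(c, F) = (-2 + F)/(-2 + c)
w = -22 (w = -10 - 6*2 = -10 - 12 = -22)
98 + v(-5 - 1*(-1), 5)*w = 98 + ((-2 + 5)/(-2 + (-5 - 1*(-1))))*(-22) = 98 + (3/(-2 + (-5 + 1)))*(-22) = 98 + (3/(-2 - 4))*(-22) = 98 + (3/(-6))*(-22) = 98 - ⅙*3*(-22) = 98 - ½*(-22) = 98 + 11 = 109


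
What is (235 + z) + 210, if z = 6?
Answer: 451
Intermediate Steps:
(235 + z) + 210 = (235 + 6) + 210 = 241 + 210 = 451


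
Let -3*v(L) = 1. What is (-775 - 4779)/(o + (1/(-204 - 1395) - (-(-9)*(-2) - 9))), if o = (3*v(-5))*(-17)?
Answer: -8880846/70355 ≈ -126.23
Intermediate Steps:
v(L) = -⅓ (v(L) = -⅓*1 = -⅓)
o = 17 (o = (3*(-⅓))*(-17) = -1*(-17) = 17)
(-775 - 4779)/(o + (1/(-204 - 1395) - (-(-9)*(-2) - 9))) = (-775 - 4779)/(17 + (1/(-204 - 1395) - (-(-9)*(-2) - 9))) = -5554/(17 + (1/(-1599) - (-9*2 - 9))) = -5554/(17 + (-1/1599 - (-18 - 9))) = -5554/(17 + (-1/1599 - 1*(-27))) = -5554/(17 + (-1/1599 + 27)) = -5554/(17 + 43172/1599) = -5554/70355/1599 = -5554*1599/70355 = -8880846/70355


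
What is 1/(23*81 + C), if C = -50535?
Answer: -1/48672 ≈ -2.0546e-5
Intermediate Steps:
1/(23*81 + C) = 1/(23*81 - 50535) = 1/(1863 - 50535) = 1/(-48672) = -1/48672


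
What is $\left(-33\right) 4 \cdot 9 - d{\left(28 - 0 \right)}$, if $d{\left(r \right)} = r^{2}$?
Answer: $-1972$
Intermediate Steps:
$\left(-33\right) 4 \cdot 9 - d{\left(28 - 0 \right)} = \left(-33\right) 4 \cdot 9 - \left(28 - 0\right)^{2} = \left(-132\right) 9 - \left(28 + 0\right)^{2} = -1188 - 28^{2} = -1188 - 784 = -1972$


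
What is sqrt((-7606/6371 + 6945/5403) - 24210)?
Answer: I*sqrt(3187394236176410121)/11474171 ≈ 155.6*I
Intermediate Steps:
sqrt((-7606/6371 + 6945/5403) - 24210) = sqrt((-7606*1/6371 + 6945*(1/5403)) - 24210) = sqrt((-7606/6371 + 2315/1801) - 24210) = sqrt(1050459/11474171 - 24210) = sqrt(-277788629451/11474171) = I*sqrt(3187394236176410121)/11474171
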